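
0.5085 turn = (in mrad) 3195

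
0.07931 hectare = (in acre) 0.196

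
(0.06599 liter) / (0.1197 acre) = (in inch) 5.363e-06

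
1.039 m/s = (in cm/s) 103.9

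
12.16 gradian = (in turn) 0.0304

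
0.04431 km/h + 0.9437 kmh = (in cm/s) 27.44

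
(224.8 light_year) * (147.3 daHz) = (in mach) 9.2e+18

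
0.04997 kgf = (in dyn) 4.9e+04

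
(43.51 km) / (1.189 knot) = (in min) 1186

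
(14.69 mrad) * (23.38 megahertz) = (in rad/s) 3.435e+05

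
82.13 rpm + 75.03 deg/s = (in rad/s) 9.91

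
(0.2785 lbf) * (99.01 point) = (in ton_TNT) 1.034e-11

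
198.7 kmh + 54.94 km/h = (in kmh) 253.6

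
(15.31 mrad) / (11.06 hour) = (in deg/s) 2.203e-05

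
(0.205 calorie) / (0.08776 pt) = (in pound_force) 6228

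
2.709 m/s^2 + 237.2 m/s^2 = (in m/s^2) 239.9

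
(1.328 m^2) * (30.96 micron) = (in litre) 0.04111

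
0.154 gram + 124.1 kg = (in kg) 124.1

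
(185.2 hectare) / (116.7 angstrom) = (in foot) 5.207e+14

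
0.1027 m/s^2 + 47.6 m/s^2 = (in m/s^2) 47.7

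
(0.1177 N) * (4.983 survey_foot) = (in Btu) 0.0001694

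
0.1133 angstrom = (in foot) 3.717e-11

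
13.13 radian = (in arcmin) 4.514e+04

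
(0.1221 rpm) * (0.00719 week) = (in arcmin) 1.911e+05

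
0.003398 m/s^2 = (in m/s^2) 0.003398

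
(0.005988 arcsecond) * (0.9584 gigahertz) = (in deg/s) 1594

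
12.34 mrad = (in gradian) 0.7856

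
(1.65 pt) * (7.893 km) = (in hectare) 0.0004594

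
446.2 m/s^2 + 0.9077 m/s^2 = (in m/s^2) 447.1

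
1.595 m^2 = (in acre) 0.0003941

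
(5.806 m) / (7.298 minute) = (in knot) 0.02577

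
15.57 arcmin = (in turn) 0.0007208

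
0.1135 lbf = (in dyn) 5.049e+04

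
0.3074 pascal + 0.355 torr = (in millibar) 0.4764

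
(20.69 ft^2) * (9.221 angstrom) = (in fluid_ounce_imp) 6.238e-05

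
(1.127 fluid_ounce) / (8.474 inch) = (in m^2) 0.0001548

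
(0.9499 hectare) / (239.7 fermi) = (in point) 1.123e+20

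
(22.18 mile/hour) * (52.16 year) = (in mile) 1.013e+07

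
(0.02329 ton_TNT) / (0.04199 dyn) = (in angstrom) 2.321e+24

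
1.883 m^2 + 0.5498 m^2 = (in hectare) 0.0002433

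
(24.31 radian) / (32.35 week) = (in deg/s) 7.119e-05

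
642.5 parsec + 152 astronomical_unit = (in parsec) 642.5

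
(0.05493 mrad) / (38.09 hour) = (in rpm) 3.825e-09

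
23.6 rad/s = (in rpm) 225.4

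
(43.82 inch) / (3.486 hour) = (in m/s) 8.869e-05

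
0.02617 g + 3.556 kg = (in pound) 7.84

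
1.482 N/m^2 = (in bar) 1.482e-05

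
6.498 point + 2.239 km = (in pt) 6.347e+06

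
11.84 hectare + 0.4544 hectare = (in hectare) 12.29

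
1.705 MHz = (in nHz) 1.705e+15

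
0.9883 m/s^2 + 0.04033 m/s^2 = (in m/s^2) 1.029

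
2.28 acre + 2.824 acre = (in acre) 5.104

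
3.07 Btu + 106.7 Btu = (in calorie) 2.768e+04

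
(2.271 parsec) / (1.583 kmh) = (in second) 1.594e+17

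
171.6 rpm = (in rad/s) 17.97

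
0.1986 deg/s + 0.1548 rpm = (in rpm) 0.1879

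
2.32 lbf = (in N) 10.32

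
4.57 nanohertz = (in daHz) 4.57e-10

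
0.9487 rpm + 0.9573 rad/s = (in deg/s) 60.54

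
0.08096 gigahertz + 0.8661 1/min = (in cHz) 8.096e+09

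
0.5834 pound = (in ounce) 9.334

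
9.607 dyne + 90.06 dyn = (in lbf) 0.0002241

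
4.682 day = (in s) 4.045e+05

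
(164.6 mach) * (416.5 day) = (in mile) 1.253e+09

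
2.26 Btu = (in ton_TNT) 5.699e-07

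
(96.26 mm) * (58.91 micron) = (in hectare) 5.671e-10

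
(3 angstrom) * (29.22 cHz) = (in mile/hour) 1.961e-10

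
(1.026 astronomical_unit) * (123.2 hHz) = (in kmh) 6.807e+15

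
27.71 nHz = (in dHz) 2.771e-07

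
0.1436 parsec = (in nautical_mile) 2.393e+12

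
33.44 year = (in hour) 2.929e+05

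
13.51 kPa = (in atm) 0.1333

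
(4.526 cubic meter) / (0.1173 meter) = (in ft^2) 415.3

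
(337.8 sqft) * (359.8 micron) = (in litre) 11.29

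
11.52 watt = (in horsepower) 0.01545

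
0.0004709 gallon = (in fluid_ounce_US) 0.06028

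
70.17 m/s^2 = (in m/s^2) 70.17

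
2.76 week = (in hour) 463.7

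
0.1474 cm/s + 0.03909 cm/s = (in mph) 0.004172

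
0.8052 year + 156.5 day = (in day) 450.4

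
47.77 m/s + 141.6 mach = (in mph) 1.08e+05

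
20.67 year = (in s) 6.518e+08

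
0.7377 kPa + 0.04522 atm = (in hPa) 53.2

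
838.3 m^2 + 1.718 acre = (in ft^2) 8.386e+04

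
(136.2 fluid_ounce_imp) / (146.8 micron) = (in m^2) 26.36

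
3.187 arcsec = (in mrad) 0.01545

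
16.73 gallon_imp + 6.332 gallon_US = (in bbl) 0.6291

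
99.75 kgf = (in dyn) 9.782e+07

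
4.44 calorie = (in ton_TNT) 4.44e-09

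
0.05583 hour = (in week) 0.0003323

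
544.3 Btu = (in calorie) 1.373e+05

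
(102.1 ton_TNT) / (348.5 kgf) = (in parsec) 4.051e-09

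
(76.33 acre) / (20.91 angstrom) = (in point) 4.188e+17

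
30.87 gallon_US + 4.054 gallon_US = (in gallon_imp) 29.08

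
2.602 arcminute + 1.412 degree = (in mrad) 25.4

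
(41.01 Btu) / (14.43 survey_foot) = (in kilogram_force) 1003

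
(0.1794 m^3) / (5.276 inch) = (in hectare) 0.0001339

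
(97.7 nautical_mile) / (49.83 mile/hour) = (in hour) 2.256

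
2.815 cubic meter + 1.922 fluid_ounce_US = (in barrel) 17.71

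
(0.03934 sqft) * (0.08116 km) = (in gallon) 78.36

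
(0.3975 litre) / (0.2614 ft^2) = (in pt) 46.4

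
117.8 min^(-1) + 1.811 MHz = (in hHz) 1.811e+04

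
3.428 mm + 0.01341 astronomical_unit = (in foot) 6.582e+09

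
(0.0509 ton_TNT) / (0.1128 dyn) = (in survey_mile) 1.173e+11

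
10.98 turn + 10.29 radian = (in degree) 4542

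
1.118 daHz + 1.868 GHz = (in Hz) 1.868e+09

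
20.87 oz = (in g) 591.7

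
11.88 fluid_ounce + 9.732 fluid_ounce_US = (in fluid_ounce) 21.61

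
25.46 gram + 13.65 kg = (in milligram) 1.368e+07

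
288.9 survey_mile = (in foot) 1.525e+06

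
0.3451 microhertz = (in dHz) 3.451e-06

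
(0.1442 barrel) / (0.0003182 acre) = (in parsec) 5.77e-19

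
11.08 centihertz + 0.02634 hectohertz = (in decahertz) 0.2745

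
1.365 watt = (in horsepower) 0.00183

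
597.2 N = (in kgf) 60.9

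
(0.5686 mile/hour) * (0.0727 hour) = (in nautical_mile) 0.03592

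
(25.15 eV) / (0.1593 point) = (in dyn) 7.17e-09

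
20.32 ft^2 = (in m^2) 1.888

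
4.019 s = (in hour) 0.001116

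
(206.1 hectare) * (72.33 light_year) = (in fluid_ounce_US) 4.769e+28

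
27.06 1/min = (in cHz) 45.1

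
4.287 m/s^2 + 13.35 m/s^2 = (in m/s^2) 17.64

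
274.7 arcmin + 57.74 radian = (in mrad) 5.782e+04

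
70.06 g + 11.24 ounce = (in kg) 0.3887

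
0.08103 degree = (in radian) 0.001414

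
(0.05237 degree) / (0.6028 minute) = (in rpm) 0.0002413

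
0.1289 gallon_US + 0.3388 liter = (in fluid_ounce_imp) 29.1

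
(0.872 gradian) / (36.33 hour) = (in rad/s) 1.047e-07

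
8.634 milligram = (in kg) 8.634e-06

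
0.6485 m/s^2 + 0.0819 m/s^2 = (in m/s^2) 0.7304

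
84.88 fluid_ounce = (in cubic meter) 0.00251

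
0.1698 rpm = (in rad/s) 0.01778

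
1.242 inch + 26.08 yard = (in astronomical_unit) 1.596e-10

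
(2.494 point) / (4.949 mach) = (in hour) 1.45e-10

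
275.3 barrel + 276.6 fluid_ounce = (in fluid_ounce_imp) 1.541e+06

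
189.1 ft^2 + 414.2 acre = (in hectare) 167.6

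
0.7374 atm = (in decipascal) 7.472e+05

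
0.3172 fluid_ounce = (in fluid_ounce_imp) 0.3302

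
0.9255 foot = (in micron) 2.821e+05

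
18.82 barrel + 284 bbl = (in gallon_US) 1.272e+04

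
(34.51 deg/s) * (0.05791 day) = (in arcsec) 6.216e+08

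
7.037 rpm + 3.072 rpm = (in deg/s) 60.65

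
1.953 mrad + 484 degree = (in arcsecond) 1.743e+06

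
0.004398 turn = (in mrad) 27.63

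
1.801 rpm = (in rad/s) 0.1886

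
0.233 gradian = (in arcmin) 12.58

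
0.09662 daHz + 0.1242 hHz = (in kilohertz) 0.01339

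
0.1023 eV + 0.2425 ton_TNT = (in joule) 1.015e+09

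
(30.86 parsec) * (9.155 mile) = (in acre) 3.467e+18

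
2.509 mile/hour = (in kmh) 4.038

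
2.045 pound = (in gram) 927.6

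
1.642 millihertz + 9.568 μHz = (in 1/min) 0.09909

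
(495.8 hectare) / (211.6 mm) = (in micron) 2.343e+13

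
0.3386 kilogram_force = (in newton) 3.321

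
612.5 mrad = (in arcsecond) 1.263e+05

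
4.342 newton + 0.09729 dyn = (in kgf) 0.4428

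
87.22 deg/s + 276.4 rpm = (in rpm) 290.9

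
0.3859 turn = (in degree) 138.9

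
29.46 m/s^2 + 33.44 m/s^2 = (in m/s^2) 62.9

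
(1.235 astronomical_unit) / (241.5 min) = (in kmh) 4.59e+07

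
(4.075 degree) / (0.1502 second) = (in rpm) 4.522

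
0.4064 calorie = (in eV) 1.061e+19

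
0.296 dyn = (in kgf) 3.018e-07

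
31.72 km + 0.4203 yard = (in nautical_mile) 17.13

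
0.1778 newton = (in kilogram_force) 0.01813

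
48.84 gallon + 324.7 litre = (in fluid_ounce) 1.723e+04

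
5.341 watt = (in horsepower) 0.007162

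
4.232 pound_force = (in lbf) 4.232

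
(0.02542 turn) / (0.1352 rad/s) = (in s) 1.181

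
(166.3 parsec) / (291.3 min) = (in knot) 5.707e+14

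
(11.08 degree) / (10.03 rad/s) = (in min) 0.0003213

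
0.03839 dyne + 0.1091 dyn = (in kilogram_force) 1.504e-07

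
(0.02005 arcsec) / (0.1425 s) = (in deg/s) 3.908e-05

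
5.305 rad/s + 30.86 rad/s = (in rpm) 345.4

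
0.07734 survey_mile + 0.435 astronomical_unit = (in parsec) 2.109e-06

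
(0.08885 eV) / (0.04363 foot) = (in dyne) 1.07e-13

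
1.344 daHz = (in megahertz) 1.344e-05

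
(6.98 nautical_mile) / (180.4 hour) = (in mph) 0.04453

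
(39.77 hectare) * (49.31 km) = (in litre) 1.961e+13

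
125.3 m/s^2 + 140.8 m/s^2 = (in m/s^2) 266.1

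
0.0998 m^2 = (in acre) 2.466e-05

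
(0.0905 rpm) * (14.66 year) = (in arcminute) 1.506e+10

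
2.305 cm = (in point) 65.34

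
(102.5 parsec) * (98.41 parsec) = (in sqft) 1.034e+38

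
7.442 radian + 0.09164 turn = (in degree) 459.4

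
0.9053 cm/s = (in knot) 0.0176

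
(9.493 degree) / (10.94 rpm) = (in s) 0.1446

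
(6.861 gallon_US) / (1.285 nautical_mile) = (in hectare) 1.091e-09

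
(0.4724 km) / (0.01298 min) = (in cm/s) 6.066e+04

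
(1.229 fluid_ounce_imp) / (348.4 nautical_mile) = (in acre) 1.337e-14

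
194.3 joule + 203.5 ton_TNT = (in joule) 8.514e+11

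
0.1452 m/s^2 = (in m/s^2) 0.1452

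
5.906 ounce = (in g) 167.4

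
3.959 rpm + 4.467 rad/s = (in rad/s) 4.882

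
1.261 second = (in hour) 0.0003503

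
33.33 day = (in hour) 799.9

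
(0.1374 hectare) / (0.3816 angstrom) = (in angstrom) 3.601e+23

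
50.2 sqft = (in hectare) 0.0004664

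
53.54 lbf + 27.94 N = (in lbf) 59.82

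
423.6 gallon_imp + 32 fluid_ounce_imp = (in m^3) 1.927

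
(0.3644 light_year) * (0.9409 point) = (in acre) 2.828e+08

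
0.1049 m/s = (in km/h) 0.3776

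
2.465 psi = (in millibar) 170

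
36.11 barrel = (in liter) 5741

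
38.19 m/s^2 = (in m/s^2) 38.19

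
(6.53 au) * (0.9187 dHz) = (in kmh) 3.231e+11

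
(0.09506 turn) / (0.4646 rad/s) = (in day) 1.488e-05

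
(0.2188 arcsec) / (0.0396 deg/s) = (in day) 1.776e-08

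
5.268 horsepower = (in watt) 3928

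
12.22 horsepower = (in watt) 9112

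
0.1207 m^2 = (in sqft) 1.299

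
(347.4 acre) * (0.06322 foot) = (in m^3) 2.709e+04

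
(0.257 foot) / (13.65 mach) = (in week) 2.787e-11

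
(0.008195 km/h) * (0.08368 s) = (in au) 1.273e-15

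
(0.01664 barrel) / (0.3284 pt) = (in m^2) 22.84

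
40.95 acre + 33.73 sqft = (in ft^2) 1.784e+06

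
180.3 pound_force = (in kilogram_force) 81.78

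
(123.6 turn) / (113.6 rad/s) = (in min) 0.1139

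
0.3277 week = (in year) 0.006285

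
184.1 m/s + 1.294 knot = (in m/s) 184.8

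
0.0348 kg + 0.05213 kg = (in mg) 8.693e+04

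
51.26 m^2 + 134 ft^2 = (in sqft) 685.8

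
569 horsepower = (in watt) 4.243e+05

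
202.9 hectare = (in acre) 501.4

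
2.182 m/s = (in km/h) 7.855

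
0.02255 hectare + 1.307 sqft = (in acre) 0.05575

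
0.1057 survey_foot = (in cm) 3.222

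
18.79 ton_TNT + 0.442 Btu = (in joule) 7.862e+10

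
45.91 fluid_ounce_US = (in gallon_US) 0.3587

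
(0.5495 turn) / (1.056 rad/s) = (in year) 1.037e-07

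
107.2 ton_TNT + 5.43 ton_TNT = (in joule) 4.712e+11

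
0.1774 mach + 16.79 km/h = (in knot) 126.5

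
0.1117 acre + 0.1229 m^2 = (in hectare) 0.04522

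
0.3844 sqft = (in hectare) 3.571e-06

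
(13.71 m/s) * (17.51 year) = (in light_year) 8.002e-07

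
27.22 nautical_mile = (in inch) 1.985e+06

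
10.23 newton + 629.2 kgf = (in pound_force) 1389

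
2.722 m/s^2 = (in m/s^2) 2.722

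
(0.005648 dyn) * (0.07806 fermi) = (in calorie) 1.054e-24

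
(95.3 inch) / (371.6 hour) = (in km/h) 6.514e-06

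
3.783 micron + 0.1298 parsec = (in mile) 2.489e+12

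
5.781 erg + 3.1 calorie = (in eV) 8.095e+19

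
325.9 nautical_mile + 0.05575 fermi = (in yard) 6.601e+05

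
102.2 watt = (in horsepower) 0.1371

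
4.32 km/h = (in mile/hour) 2.684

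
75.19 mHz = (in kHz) 7.519e-05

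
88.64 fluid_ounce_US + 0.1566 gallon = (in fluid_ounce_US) 108.7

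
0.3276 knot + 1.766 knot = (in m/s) 1.077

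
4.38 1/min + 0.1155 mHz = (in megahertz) 7.312e-08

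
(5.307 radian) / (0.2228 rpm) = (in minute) 3.791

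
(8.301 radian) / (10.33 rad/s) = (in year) 2.548e-08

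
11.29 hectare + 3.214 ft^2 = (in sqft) 1.215e+06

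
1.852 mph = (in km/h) 2.981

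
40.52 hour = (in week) 0.2412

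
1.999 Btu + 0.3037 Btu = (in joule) 2429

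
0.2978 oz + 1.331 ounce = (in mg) 4.618e+04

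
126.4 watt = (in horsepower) 0.1695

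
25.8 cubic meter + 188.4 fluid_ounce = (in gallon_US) 6817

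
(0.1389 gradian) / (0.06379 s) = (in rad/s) 0.0342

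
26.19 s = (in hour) 0.007275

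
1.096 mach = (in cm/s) 3.732e+04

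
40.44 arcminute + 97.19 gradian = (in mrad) 1538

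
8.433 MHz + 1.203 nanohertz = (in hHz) 8.433e+04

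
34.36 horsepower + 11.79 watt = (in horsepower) 34.38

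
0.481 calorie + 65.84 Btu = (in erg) 6.947e+11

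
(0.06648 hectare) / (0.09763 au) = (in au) 3.043e-19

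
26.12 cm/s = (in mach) 0.0007671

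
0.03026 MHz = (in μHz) 3.026e+10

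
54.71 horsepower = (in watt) 4.08e+04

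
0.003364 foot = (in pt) 2.906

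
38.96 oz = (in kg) 1.104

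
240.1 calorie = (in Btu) 0.9522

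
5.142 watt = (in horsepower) 0.006896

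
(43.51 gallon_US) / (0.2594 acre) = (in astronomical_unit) 1.049e-15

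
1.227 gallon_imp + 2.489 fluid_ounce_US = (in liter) 5.652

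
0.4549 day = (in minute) 655.1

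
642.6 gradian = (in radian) 10.09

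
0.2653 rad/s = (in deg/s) 15.2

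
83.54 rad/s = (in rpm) 797.7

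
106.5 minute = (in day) 0.07396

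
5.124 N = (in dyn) 5.124e+05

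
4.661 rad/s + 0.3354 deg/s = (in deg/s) 267.4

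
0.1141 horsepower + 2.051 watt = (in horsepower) 0.1169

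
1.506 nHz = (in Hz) 1.506e-09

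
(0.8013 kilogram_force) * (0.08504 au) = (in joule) 9.997e+10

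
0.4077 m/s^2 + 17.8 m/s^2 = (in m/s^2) 18.21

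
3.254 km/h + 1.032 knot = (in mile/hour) 3.21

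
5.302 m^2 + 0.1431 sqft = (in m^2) 5.315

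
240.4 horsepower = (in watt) 1.793e+05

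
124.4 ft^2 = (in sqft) 124.4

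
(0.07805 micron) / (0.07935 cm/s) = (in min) 1.639e-06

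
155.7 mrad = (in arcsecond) 3.212e+04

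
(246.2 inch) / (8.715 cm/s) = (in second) 71.76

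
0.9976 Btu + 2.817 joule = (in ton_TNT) 2.522e-07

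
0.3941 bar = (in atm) 0.3889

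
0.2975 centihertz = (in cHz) 0.2975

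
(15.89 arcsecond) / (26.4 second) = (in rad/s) 2.918e-06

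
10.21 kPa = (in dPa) 1.021e+05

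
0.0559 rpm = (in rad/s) 0.005854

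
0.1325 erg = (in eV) 8.27e+10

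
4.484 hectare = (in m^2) 4.484e+04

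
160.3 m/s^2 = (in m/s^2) 160.3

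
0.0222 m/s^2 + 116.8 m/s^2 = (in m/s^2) 116.8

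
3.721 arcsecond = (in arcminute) 0.06202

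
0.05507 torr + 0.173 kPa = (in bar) 0.001803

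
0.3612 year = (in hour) 3164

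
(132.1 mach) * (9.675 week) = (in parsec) 8.53e-06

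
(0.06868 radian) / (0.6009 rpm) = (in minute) 0.01819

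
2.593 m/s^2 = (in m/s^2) 2.593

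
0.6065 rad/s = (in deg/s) 34.75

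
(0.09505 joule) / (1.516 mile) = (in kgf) 3.973e-06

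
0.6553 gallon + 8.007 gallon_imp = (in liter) 38.88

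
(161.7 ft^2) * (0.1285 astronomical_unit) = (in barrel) 1.816e+12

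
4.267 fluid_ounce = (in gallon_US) 0.03334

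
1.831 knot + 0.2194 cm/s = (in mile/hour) 2.112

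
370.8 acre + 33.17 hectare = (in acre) 452.8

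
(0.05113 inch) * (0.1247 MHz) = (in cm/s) 1.619e+04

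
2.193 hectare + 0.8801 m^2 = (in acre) 5.419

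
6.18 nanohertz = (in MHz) 6.18e-15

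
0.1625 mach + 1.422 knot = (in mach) 0.1646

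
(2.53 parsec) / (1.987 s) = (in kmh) 1.414e+17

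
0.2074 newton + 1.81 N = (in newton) 2.017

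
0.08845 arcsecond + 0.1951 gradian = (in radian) 0.003065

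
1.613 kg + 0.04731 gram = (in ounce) 56.9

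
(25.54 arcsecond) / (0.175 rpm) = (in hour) 1.877e-06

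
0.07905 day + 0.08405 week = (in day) 0.6674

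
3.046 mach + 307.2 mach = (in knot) 2.053e+05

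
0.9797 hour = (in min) 58.78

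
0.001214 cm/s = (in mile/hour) 2.716e-05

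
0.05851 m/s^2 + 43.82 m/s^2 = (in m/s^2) 43.88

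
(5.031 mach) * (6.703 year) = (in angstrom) 3.621e+21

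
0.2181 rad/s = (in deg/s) 12.5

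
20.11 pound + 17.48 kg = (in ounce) 938.3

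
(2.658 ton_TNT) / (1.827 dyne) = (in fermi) 6.087e+29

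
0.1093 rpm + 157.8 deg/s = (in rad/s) 2.766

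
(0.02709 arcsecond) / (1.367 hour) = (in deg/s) 1.529e-09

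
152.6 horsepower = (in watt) 1.138e+05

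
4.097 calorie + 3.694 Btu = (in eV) 2.443e+22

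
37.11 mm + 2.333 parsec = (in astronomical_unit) 4.812e+05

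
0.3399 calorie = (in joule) 1.422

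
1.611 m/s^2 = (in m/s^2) 1.611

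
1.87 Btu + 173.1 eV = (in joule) 1973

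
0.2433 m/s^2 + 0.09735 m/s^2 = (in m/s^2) 0.3407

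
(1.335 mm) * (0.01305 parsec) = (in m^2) 5.376e+11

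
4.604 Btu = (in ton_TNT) 1.161e-06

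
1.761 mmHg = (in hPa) 2.348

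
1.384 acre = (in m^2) 5601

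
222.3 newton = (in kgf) 22.67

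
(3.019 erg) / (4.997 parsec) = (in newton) 1.958e-24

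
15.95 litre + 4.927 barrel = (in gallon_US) 211.1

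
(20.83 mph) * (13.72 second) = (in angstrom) 1.278e+12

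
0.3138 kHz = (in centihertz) 3.138e+04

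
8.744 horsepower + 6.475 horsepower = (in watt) 1.135e+04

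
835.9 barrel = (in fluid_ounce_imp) 4.677e+06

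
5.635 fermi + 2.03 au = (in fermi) 3.037e+26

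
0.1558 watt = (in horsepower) 0.0002089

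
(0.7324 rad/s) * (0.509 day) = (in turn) 5126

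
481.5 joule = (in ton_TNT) 1.151e-07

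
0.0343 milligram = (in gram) 3.43e-05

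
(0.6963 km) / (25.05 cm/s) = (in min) 46.33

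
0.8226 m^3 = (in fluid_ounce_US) 2.782e+04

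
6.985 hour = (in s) 2.515e+04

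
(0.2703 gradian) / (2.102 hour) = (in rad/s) 5.611e-07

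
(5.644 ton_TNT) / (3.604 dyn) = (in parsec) 0.02123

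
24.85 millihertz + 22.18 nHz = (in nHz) 2.485e+07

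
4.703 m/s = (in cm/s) 470.3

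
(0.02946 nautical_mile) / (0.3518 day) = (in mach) 5.272e-06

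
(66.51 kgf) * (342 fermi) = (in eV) 1.392e+09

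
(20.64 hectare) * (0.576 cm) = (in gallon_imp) 2.615e+05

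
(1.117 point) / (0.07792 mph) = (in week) 1.87e-08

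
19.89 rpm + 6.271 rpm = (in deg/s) 157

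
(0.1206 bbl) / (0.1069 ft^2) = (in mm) 1931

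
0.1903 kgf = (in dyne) 1.866e+05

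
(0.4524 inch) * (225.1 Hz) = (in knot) 5.028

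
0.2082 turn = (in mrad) 1308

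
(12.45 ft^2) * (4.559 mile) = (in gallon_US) 2.242e+06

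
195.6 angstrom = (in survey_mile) 1.215e-11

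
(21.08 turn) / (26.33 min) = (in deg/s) 4.804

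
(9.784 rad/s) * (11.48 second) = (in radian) 112.3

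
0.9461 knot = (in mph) 1.089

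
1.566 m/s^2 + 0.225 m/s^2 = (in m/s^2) 1.791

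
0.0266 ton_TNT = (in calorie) 2.66e+07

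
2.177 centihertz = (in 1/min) 1.306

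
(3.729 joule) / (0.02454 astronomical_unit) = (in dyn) 0.0001016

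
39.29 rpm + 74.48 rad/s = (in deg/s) 4503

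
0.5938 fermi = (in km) 5.938e-19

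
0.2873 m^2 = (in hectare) 2.873e-05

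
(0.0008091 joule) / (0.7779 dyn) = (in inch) 4095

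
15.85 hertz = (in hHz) 0.1585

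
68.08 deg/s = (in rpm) 11.35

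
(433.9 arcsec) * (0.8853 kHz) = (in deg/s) 106.7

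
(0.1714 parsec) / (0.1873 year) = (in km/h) 3.223e+09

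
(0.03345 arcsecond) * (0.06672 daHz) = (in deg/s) 6.199e-06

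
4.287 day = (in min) 6173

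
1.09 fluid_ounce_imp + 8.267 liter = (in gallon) 2.192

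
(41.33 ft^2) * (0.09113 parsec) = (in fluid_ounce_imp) 3.8e+20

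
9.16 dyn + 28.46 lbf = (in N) 126.6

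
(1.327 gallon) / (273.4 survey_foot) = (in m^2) 6.028e-05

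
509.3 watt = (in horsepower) 0.683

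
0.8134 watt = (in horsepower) 0.001091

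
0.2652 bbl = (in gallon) 11.14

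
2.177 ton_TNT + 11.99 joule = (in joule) 9.109e+09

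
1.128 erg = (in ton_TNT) 2.696e-17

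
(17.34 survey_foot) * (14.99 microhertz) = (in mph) 0.0001772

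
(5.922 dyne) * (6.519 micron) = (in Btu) 3.659e-13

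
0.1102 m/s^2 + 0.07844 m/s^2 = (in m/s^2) 0.1886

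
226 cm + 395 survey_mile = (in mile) 395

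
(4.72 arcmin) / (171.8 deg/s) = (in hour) 1.272e-07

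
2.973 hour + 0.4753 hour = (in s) 1.241e+04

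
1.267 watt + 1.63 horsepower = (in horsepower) 1.632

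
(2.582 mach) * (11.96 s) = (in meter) 1.051e+04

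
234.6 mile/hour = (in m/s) 104.9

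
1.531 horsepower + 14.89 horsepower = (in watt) 1.225e+04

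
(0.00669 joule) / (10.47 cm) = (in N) 0.0639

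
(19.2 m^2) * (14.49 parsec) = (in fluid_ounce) 2.903e+23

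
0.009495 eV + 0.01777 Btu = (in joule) 18.75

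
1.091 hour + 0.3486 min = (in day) 0.0457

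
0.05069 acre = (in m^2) 205.1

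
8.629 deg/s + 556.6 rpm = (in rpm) 558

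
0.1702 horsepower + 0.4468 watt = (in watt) 127.4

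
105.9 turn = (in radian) 665.4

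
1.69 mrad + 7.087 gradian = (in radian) 0.113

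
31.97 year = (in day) 1.167e+04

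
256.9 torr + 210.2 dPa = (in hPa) 342.7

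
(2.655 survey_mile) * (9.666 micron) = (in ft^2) 0.4446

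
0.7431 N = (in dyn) 7.431e+04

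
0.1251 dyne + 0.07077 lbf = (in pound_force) 0.07077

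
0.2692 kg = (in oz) 9.496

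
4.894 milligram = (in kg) 4.894e-06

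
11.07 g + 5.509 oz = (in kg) 0.1672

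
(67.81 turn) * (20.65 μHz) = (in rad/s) 0.008798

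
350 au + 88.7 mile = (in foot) 1.718e+14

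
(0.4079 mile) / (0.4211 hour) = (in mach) 0.001272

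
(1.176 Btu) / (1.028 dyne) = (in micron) 1.207e+14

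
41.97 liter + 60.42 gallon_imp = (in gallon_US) 83.65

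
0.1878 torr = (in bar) 0.0002504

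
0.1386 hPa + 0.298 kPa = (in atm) 0.003078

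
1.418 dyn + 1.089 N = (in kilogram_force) 0.111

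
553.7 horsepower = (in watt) 4.129e+05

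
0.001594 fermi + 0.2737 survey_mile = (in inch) 1.734e+04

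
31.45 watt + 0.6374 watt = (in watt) 32.09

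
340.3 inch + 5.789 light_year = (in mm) 5.477e+19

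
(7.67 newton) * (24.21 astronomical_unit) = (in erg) 2.778e+20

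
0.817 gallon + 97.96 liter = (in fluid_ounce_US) 3417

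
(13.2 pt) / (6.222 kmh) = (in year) 8.544e-11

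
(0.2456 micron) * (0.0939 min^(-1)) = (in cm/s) 3.844e-08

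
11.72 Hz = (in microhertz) 1.172e+07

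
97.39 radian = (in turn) 15.5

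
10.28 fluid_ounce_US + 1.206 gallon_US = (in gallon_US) 1.286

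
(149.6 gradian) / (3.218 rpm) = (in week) 1.153e-05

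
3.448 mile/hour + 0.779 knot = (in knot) 3.775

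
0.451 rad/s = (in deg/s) 25.84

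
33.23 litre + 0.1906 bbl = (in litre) 63.53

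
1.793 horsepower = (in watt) 1337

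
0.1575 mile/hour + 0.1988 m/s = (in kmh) 0.9692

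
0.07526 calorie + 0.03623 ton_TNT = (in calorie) 3.623e+07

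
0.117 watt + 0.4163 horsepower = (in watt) 310.6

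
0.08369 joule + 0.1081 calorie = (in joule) 0.536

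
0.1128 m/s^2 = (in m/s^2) 0.1128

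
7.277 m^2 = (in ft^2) 78.33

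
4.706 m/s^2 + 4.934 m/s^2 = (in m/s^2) 9.64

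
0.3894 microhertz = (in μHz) 0.3894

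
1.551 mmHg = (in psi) 0.02999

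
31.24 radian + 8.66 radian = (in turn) 6.35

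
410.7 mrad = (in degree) 23.53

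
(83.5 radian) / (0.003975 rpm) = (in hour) 55.72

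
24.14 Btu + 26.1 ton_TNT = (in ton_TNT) 26.1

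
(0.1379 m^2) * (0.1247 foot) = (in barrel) 0.03297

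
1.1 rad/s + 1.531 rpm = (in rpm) 12.04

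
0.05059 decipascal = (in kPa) 5.059e-06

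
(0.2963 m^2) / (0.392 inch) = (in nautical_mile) 0.01607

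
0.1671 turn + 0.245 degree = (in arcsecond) 2.174e+05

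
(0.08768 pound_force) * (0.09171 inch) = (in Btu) 8.611e-07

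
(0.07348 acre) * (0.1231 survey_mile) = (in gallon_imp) 1.296e+07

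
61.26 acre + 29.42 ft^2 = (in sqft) 2.669e+06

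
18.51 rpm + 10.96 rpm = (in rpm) 29.47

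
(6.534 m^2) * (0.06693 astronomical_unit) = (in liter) 6.542e+13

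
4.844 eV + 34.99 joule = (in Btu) 0.03316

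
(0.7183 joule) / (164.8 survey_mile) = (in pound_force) 6.089e-07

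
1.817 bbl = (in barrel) 1.817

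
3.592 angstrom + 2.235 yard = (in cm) 204.4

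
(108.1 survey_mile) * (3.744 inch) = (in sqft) 1.781e+05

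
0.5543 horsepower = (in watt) 413.3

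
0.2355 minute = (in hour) 0.003925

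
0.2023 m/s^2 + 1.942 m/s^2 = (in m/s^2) 2.144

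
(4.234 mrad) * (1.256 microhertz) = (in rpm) 5.078e-08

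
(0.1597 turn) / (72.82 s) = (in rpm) 0.1316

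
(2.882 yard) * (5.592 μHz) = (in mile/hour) 3.296e-05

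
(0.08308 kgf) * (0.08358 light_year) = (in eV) 4.021e+33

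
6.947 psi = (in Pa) 4.79e+04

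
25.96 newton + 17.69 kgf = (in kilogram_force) 20.34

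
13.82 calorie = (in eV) 3.609e+20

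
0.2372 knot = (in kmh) 0.4393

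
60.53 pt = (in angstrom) 2.135e+08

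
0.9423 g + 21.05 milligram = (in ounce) 0.03398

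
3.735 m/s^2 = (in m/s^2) 3.735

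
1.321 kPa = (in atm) 0.01304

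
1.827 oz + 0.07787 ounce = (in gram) 54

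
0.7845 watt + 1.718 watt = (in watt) 2.502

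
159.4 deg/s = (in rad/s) 2.782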